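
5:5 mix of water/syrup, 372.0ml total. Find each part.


Total parts = 5 + 5 = 10
water: 372.0 × 5/10 = 186.0ml
syrup: 372.0 × 5/10 = 186.0ml
= 186.0ml and 186.0ml

186.0ml and 186.0ml


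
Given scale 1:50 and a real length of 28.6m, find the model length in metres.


Model size = real / scale
= 28.6 / 50
= 0.5720 m

0.5720 m


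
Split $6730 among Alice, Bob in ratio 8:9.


Total parts = 8 + 9 = 17
Alice: 6730 × 8/17 = 3167.06
Bob: 6730 × 9/17 = 3562.94
= Alice: $3167.06, Bob: $3562.94

Alice: $3167.06, Bob: $3562.94


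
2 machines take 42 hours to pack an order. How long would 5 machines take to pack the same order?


Inverse proportion: x × y = constant
k = 2 × 42 = 84
y₂ = k / 5 = 84 / 5
= 16.80

16.80


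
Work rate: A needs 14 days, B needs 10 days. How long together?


Rate of A = 1/14 per day
Rate of B = 1/10 per day
Combined rate = 1/14 + 1/10 = 24/140 ≈ 0.1714 per day
Days = 1 / combined rate = 140/24
≈ 5.83 days

5.83 days


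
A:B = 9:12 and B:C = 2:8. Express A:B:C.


Match B: multiply A:B by 2 → 18:24
Multiply B:C by 12 → 24:96
Combined: 18:24:96
GCD = 6
= 3:4:16

3:4:16


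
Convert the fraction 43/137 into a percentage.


Percentage = (part / whole) × 100
= (43 / 137) × 100
≈ 31.39%

31.39%


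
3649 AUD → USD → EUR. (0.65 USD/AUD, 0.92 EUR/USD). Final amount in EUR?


Step 1: 3649 AUD × 0.65 = 2371.85 USD
Step 2: 2371.85 USD × 0.92 = 2182.10 EUR
Implied rate AUD→EUR = 0.65 × 0.92 = 0.5980
= 2182.10 EUR

2182.10 EUR


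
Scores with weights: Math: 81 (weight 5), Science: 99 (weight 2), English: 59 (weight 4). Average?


Numerator = 81×5 + 99×2 + 59×4
= 405 + 198 + 236
= 839
Total weight = 11
Weighted avg = 839/11
= 76.27

76.27


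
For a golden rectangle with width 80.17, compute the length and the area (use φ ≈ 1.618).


φ = (1 + √5) / 2 ≈ 1.618
Length = width × φ = 80.17 × 1.618 = 129.71506
≈ 129.72
Area = width × length = 80.17 × 129.71506 = 10399.2563602 ≈ 10399.26
= Length: 129.72, Area: 10399.26

Length: 129.72, Area: 10399.26


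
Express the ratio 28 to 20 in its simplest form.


GCD(28, 20) = 4
28/4 : 20/4
= 7:5

7:5


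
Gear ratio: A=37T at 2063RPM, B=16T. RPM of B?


Gear ratio = 37:16 = 37:16
RPM_B = RPM_A × (teeth_A / teeth_B)
= 2063 × (37/16)
= 4770.7 RPM

4770.7 RPM


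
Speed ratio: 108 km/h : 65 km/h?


Ratio = 108:65
GCD = 1
Simplified = 108:65
Time ratio (same distance) = 65:108
Speed ratio = 108:65

108:65


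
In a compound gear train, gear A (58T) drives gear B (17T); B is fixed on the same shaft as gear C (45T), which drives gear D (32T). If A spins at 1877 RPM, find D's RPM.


Stage 1: RPM_B = RPM_A × t_A/t_B = 1877 × 58/17 = 108866/17 ≈ 6403.88
B and C share a shaft → RPM_C = RPM_B
Stage 2: RPM_D = RPM_C × t_C/t_D = RPM_A × (t_A×t_C)/(t_B×t_D)
Overall ratio = (58×45)/(17×32) = 2610/544
RPM_D = 1877 × 2610/544 = 4898970/544
≈ 9005.46 RPM

9005.46 RPM


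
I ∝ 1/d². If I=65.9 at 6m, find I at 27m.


I₁d₁² = I₂d₂²
I₂ = I₁ × (d₁/d₂)²
= 65.9 × (6/27)²
= 65.9 × 36/729
= 2372.4/729
≈ 3.2543

3.2543


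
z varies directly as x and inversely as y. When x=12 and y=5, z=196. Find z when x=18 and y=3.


z = k·x/y
Solve for k using the known point: k = z·y/x = 196×5/12 = 980/12 ≈ 81.6667
Now evaluate at x=18, y=3:
z = k × 18 / 3 = (980 × 18) / (12 × 3) = 17640/36
= 490.0000

490.0000


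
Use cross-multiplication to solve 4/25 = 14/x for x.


Cross multiply: 4 × x = 25 × 14
4x = 350
x = 350 / 4
= 87.50

87.50


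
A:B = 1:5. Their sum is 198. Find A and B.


Let A = 1k, B = 5k.
1k + 5k = 198
6k = 198 → k = 198/6 = 33
A = 1×33 = 33, B = 5×33 = 165
= A = 33, B = 165

A = 33, B = 165


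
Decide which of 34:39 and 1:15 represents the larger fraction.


34/39 = 0.8718
1/15 = 0.0667
0.8718 > 0.0667, so 34:39 is greater
= 34:39

34:39


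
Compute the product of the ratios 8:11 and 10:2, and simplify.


Compound ratio = (8×10) : (11×2)
= 80:22
GCD = 2
= 40:11

40:11


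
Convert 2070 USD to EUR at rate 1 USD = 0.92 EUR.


Amount × rate = 2070 × 0.92
= 1904.40 EUR

1904.40 EUR


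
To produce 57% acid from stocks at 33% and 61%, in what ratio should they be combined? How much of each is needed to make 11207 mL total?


Let x parts of 33% mix with y parts of 61%.
33x + 61y = 57(x + y)
33x + 61y = 57x + 57y
x(33 - 57) = y(57 - 61)
x/y = (61 - 57)/(57 - 33) = 4/24
Simplify: 1:6
Total parts = 7; one part = 11207/7 = 1601.00 mL
33% solution: 1×1601.00 = 1601.00 mL
61% solution: 6×1601.00 = 9606.00 mL
= ratio 1:6; 1601.00 mL and 9606.00 mL

ratio 1:6; 1601.00 mL and 9606.00 mL


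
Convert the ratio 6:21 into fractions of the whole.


Total parts = 6 + 21 = 27
First part: 6/27 = 2/9
Second part: 21/27 = 7/9
= 2/9 and 7/9

2/9 and 7/9


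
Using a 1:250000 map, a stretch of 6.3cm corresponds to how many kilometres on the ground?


Real distance = map distance × scale
= 6.3cm × 250000
= 1575000 cm = 15750.0 m
= 15.750 km

15.750 km


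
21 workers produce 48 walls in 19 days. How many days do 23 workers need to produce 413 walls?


Days ∝ work / workers, so d₂ = d₁ × (m₁/m₂) × (w₂/w₁)
Workers factor (inverse): 21/23 ≈ 0.9130
Work factor (direct): 413/48 ≈ 8.6042
d₂ = 19 × 21/23 × 413/48 = (19 × 21 × 413) / (23 × 48) = 164787/1104
≈ 149.26 days

149.26 days


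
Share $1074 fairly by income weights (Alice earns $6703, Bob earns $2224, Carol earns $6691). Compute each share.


Total income = 6703 + 2224 + 6691 = $15618
Alice: $1074 × 6703/15618 = $460.94
Bob: $1074 × 2224/15618 = $152.94
Carol: $1074 × 6691/15618 = $460.12
= Alice: $460.94, Bob: $152.94, Carol: $460.12

Alice: $460.94, Bob: $152.94, Carol: $460.12


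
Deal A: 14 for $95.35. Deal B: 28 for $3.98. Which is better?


Deal A: $95.35/14 = $6.8107/unit
Deal B: $3.98/28 = $0.1421/unit
B is cheaper per unit
= Deal B

Deal B


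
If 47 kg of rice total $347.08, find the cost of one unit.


Unit rate = total / quantity
= 347.08 / 47
= $7.38 per unit

$7.38 per unit


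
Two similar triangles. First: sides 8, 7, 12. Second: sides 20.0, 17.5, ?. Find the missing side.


Scale factor = 20.0/8 = 2.5
Missing side = 12 × 2.5
= 30.0

30.0


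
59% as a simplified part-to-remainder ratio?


59% means 59 parts out of 100; remainder = 41
Part : remainder = 59:41
GCD = 1
= 59:41

59:41


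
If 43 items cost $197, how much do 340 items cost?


Direct proportion: y/x = constant
k = 197/43 ≈ 4.5814
y₂ = k × 340 = 197 × 340 / 43 = 66980/43
≈ 1557.67

1557.67


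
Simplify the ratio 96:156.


GCD(96, 156) = 12
96/12 : 156/12
= 8:13

8:13


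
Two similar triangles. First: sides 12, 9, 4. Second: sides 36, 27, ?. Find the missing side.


Scale factor = 36/12 = 3
Missing side = 4 × 3
= 12.0

12.0


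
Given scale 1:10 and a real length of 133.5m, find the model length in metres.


Model size = real / scale
= 133.5 / 10
= 13.3500 m

13.3500 m


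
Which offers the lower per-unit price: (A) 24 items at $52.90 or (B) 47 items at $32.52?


Deal A: $52.90/24 = $2.2042/unit
Deal B: $32.52/47 = $0.6919/unit
B is cheaper per unit
= Deal B

Deal B


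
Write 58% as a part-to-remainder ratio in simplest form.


58% means 58 parts out of 100; remainder = 42
Part : remainder = 58:42
GCD = 2
= 29:21

29:21


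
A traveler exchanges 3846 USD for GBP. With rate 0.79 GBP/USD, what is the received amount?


Amount × rate = 3846 × 0.79
= 3038.34 GBP

3038.34 GBP


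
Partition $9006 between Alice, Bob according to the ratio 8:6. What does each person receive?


Total parts = 8 + 6 = 14
Alice: 9006 × 8/14 = 5146.29
Bob: 9006 × 6/14 = 3859.71
= Alice: $5146.29, Bob: $3859.71

Alice: $5146.29, Bob: $3859.71


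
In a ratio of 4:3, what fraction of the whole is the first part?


Total parts = 4 + 3 = 7
First part: 4/7 = 4/7
= 4/7

4/7


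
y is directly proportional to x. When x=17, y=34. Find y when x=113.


Direct proportion: y/x = constant
k = 34/17 = 2.0000
y₂ = k × 113 = 34 × 113 / 17 = 3842/17
= 226.00

226.00


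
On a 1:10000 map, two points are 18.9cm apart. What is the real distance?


Real distance = map distance × scale
= 18.9cm × 10000
= 189000 cm = 1890.0 m
= 1.890 km

1.890 km


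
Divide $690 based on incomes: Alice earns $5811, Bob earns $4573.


Total income = 5811 + 4573 = $10384
Alice: $690 × 5811/10384 = $386.13
Bob: $690 × 4573/10384 = $303.87
= Alice: $386.13, Bob: $303.87

Alice: $386.13, Bob: $303.87


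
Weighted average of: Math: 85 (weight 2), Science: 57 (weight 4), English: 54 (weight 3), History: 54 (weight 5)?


Numerator = 85×2 + 57×4 + 54×3 + 54×5
= 170 + 228 + 162 + 270
= 830
Total weight = 14
Weighted avg = 830/14
= 59.29

59.29


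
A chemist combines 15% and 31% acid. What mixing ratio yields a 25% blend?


Let x parts of 15% mix with y parts of 31%.
15x + 31y = 25(x + y)
15x + 31y = 25x + 25y
x(15 - 25) = y(25 - 31)
x/y = (31 - 25)/(25 - 15) = 6/10
Simplify: 3:5
= 3:5

3:5


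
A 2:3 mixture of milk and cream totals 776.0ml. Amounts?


Total parts = 2 + 3 = 5
milk: 776.0 × 2/5 = 310.4ml
cream: 776.0 × 3/5 = 465.6ml
= 310.4ml and 465.6ml

310.4ml and 465.6ml


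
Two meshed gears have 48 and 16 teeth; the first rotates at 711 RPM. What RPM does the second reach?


Gear ratio = 48:16 = 3:1
RPM_B = RPM_A × (teeth_A / teeth_B)
= 711 × (48/16)
= 2133.0 RPM

2133.0 RPM


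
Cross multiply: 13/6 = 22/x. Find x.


Cross multiply: 13 × x = 6 × 22
13x = 132
x = 132 / 13
= 10.15

10.15


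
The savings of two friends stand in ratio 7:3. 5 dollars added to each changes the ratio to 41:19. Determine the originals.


Let A = 7k, B = 3k.
(7k + 5) / (3k + 5) = 41/19
Cross-multiply: 19(7k + 5) = 41(3k + 5)
133k + 95 = 123k + 205
133k - 123k = 205 - 95
10k = 110
k = 110/10 = 11
A = 7×11 = 77, B = 3×11 = 33
= A = 77, B = 33

A = 77, B = 33


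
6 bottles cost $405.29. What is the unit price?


Unit rate = total / quantity
= 405.29 / 6
= $67.55 per unit

$67.55 per unit


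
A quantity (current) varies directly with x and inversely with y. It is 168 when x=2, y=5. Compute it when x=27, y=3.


z = k·x/y
Solve for k using the known point: k = z·y/x = 168×5/2 = 840/2 = 420.0000
Now evaluate at x=27, y=3:
z = k × 27 / 3 = (840 × 27) / (2 × 3) = 22680/6
= 3780.0000

3780.0000


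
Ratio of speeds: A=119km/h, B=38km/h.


Ratio = 119:38
GCD = 1
Simplified = 119:38
Time ratio (same distance) = 38:119
Speed ratio = 119:38

119:38


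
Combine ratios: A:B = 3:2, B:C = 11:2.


Match B: multiply A:B by 11 → 33:22
Multiply B:C by 2 → 22:4
Combined: 33:22:4
GCD = 1
= 33:22:4

33:22:4


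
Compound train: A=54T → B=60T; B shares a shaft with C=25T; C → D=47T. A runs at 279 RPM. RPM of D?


Stage 1: RPM_B = RPM_A × t_A/t_B = 279 × 54/60 = 15066/60 = 251.10
B and C share a shaft → RPM_C = RPM_B
Stage 2: RPM_D = RPM_C × t_C/t_D = RPM_A × (t_A×t_C)/(t_B×t_D)
Overall ratio = (54×25)/(60×47) = 1350/2820
RPM_D = 279 × 1350/2820 = 376650/2820
≈ 133.56 RPM

133.56 RPM


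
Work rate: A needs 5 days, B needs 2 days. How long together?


Rate of A = 1/5 per day
Rate of B = 1/2 per day
Combined rate = 1/5 + 1/2 = 7/10 = 0.7000 per day
Days = 1 / combined rate = 10/7
≈ 1.43 days

1.43 days


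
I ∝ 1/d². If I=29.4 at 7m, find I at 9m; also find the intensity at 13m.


I₁d₁² = I₂d₂²
I at 9m = 29.4 × (7/9)² = 29.4 × 49/81 = 1440.6/81 ≈ 17.7852
I at 13m = 29.4 × (7/13)² = 29.4 × 49/169 = 1440.6/169 ≈ 8.5243
= 17.7852 and 8.5243

17.7852 and 8.5243


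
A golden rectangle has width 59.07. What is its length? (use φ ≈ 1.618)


φ = (1 + √5) / 2 ≈ 1.618
Length = width × φ = 59.07 × 1.618 = 95.57526
≈ 95.58

95.58


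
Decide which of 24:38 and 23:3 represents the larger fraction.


24/38 = 0.6316
23/3 = 7.6667
0.6316 < 7.6667, so 24:38 is less
= 23:3

23:3


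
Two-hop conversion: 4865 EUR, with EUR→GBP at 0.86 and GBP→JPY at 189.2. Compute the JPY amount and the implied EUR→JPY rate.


Step 1: 4865 EUR × 0.86 = 4183.90 GBP
Step 2: 4183.90 GBP × 189.2 = 791593.88 JPY
Implied rate EUR→JPY = 0.86 × 189.2 = 162.7120
= 791593.88 JPY; implied rate 162.7120 JPY/EUR

791593.88 JPY; implied rate 162.7120 JPY/EUR


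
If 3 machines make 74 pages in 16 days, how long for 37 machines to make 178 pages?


Days ∝ work / workers, so d₂ = d₁ × (m₁/m₂) × (w₂/w₁)
Workers factor (inverse): 3/37 ≈ 0.0811
Work factor (direct): 178/74 ≈ 2.4054
d₂ = 16 × 3/37 × 178/74 = (16 × 3 × 178) / (37 × 74) = 8544/2738
≈ 3.12 days

3.12 days


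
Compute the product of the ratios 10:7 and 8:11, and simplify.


Compound ratio = (10×8) : (7×11)
= 80:77
GCD = 1
= 80:77

80:77


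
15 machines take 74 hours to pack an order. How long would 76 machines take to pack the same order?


Inverse proportion: x × y = constant
k = 15 × 74 = 1110
y₂ = k / 76 = 1110 / 76
= 14.61

14.61


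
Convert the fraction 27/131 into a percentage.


Percentage = (part / whole) × 100
= (27 / 131) × 100
≈ 20.61%

20.61%


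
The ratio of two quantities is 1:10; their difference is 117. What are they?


Let A = 1k, B = 10k.
10k - 1k = 117
9k = 117 → k = 117/9 = 13
A = 1×13 = 13, B = 10×13 = 130
= A = 13, B = 130

A = 13, B = 130


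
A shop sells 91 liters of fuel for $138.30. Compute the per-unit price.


Unit rate = total / quantity
= 138.30 / 91
= $1.52 per unit

$1.52 per unit


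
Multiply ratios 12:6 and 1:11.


Compound ratio = (12×1) : (6×11)
= 12:66
GCD = 6
= 2:11

2:11


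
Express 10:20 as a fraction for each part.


Total parts = 10 + 20 = 30
First part: 10/30 = 1/3
Second part: 20/30 = 2/3
= 1/3 and 2/3

1/3 and 2/3


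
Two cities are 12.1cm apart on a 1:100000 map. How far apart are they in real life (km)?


Real distance = map distance × scale
= 12.1cm × 100000
= 1210000 cm = 12100.0 m
= 12.100 km

12.100 km


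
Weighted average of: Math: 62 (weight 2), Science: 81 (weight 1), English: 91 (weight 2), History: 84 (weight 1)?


Numerator = 62×2 + 81×1 + 91×2 + 84×1
= 124 + 81 + 182 + 84
= 471
Total weight = 6
Weighted avg = 471/6
= 78.50

78.50


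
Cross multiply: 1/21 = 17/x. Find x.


Cross multiply: 1 × x = 21 × 17
1x = 357
x = 357 / 1
= 357.00

357.00


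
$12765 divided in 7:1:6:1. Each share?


Total parts = 7 + 1 + 6 + 1 = 15
Part 1: 12765 × 7/15 = 5957.00
Part 2: 12765 × 1/15 = 851.00
Part 3: 12765 × 6/15 = 5106.00
Part 4: 12765 × 1/15 = 851.00
= Part 1: $5957.00, Part 2: $851.00, Part 3: $5106.00, Part 4: $851.00

Part 1: $5957.00, Part 2: $851.00, Part 3: $5106.00, Part 4: $851.00


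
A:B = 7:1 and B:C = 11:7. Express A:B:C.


Match B: multiply A:B by 11 → 77:11
Multiply B:C by 1 → 11:7
Combined: 77:11:7
GCD = 1
= 77:11:7

77:11:7


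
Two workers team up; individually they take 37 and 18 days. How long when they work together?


Rate of A = 1/37 per day
Rate of B = 1/18 per day
Combined rate = 1/37 + 1/18 = 55/666 ≈ 0.0826 per day
Days = 1 / combined rate = 666/55
≈ 12.11 days

12.11 days


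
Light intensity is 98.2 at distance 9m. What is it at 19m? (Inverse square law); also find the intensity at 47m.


I₁d₁² = I₂d₂²
I at 19m = 98.2 × (9/19)² = 98.2 × 81/361 = 7954.2/361 ≈ 22.0338
I at 47m = 98.2 × (9/47)² = 98.2 × 81/2209 = 7954.2/2209 ≈ 3.6008
= 22.0338 and 3.6008

22.0338 and 3.6008


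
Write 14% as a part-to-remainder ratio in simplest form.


14% means 14 parts out of 100; remainder = 86
Part : remainder = 14:86
GCD = 2
= 7:43

7:43


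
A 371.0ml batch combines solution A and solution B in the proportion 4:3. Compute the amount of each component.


Total parts = 4 + 3 = 7
solution A: 371.0 × 4/7 = 212.0ml
solution B: 371.0 × 3/7 = 159.0ml
= 212.0ml and 159.0ml

212.0ml and 159.0ml


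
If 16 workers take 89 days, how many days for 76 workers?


Inverse proportion: x × y = constant
k = 16 × 89 = 1424
y₂ = k / 76 = 1424 / 76
= 18.74

18.74


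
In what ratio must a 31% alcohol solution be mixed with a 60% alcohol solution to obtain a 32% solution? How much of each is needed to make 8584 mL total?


Let x parts of 31% mix with y parts of 60%.
31x + 60y = 32(x + y)
31x + 60y = 32x + 32y
x(31 - 32) = y(32 - 60)
x/y = (60 - 32)/(32 - 31) = 28/1
Simplify: 28:1
Total parts = 29; one part = 8584/29 = 296.00 mL
31% solution: 28×296.00 = 8288.00 mL
60% solution: 1×296.00 = 296.00 mL
= ratio 28:1; 8288.00 mL and 296.00 mL

ratio 28:1; 8288.00 mL and 296.00 mL


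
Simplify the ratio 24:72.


GCD(24, 72) = 24
24/24 : 72/24
= 1:3

1:3


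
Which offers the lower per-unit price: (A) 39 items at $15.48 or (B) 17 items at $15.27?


Deal A: $15.48/39 = $0.3969/unit
Deal B: $15.27/17 = $0.8982/unit
A is cheaper per unit
= Deal A

Deal A


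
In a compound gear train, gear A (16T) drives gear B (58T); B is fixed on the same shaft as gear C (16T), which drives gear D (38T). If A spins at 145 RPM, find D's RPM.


Stage 1: RPM_B = RPM_A × t_A/t_B = 145 × 16/58 = 2320/58 = 40.00
B and C share a shaft → RPM_C = RPM_B
Stage 2: RPM_D = RPM_C × t_C/t_D = RPM_A × (t_A×t_C)/(t_B×t_D)
Overall ratio = (16×16)/(58×38) = 256/2204
RPM_D = 145 × 256/2204 = 37120/2204
≈ 16.84 RPM

16.84 RPM


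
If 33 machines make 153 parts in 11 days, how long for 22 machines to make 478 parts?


Days ∝ work / workers, so d₂ = d₁ × (m₁/m₂) × (w₂/w₁)
Workers factor (inverse): 33/22 = 1.5000
Work factor (direct): 478/153 ≈ 3.1242
d₂ = 11 × 33/22 × 478/153 = (11 × 33 × 478) / (22 × 153) = 173514/3366
≈ 51.55 days

51.55 days


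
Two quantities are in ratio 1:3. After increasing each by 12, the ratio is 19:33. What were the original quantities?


Let A = 1k, B = 3k.
(1k + 12) / (3k + 12) = 19/33
Cross-multiply: 33(1k + 12) = 19(3k + 12)
33k + 396 = 57k + 228
33k - 57k = 228 - 396
-24k = -168
k = -168/-24 = 7
A = 1×7 = 7, B = 3×7 = 21
= A = 7, B = 21

A = 7, B = 21


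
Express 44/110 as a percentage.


Percentage = (part / whole) × 100
= (44 / 110) × 100
= 40.00%

40.00%


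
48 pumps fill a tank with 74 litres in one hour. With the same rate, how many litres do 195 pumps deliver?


Direct proportion: y/x = constant
k = 74/48 ≈ 1.5417
y₂ = k × 195 = 74 × 195 / 48 = 14430/48
≈ 300.63

300.63


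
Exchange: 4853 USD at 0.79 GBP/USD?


Amount × rate = 4853 × 0.79
= 3833.87 GBP

3833.87 GBP


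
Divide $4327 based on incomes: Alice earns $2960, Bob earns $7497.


Total income = 2960 + 7497 = $10457
Alice: $4327 × 2960/10457 = $1224.82
Bob: $4327 × 7497/10457 = $3102.18
= Alice: $1224.82, Bob: $3102.18

Alice: $1224.82, Bob: $3102.18


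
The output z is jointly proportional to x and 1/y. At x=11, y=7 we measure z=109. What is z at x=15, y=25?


z = k·x/y
Solve for k using the known point: k = z·y/x = 109×7/11 = 763/11 ≈ 69.3636
Now evaluate at x=15, y=25:
z = k × 15 / 25 = (763 × 15) / (11 × 25) = 11445/275
≈ 41.6182

41.6182


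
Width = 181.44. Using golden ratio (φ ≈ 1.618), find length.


φ = (1 + √5) / 2 ≈ 1.618
Length = width × φ = 181.44 × 1.618 = 293.56992
≈ 293.57

293.57


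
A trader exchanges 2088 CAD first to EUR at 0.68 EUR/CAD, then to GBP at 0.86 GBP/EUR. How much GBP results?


Step 1: 2088 CAD × 0.68 = 1419.84 EUR
Step 2: 1419.84 EUR × 0.86 = 1221.06 GBP
Implied rate CAD→GBP = 0.68 × 0.86 = 0.5848
= 1221.06 GBP

1221.06 GBP


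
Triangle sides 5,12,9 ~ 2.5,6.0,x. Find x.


Scale factor = 2.5/5 = 0.5
Missing side = 9 × 0.5
= 4.5

4.5


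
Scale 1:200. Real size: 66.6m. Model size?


Model size = real / scale
= 66.6 / 200
= 0.3330 m

0.3330 m


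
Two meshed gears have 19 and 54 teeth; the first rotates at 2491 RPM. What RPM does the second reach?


Gear ratio = 19:54 = 19:54
RPM_B = RPM_A × (teeth_A / teeth_B)
= 2491 × (19/54)
= 876.5 RPM

876.5 RPM


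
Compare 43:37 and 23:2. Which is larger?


43/37 = 1.1622
23/2 = 11.5000
1.1622 < 11.5000, so 43:37 is less
= 23:2

23:2


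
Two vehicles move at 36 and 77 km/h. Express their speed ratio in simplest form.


Ratio = 36:77
GCD = 1
Simplified = 36:77
Time ratio (same distance) = 77:36
Speed ratio = 36:77

36:77


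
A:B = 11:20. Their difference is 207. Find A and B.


Let A = 11k, B = 20k.
20k - 11k = 207
9k = 207 → k = 207/9 = 23
A = 11×23 = 253, B = 20×23 = 460
= A = 253, B = 460

A = 253, B = 460


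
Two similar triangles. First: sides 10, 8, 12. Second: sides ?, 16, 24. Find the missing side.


Scale factor = 16/8 = 2
Missing side = 10 × 2
= 20.0

20.0


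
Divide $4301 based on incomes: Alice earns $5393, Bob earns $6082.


Total income = 5393 + 6082 = $11475
Alice: $4301 × 5393/11475 = $2021.38
Bob: $4301 × 6082/11475 = $2279.62
= Alice: $2021.38, Bob: $2279.62

Alice: $2021.38, Bob: $2279.62


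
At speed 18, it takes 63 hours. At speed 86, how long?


Inverse proportion: x × y = constant
k = 18 × 63 = 1134
y₂ = k / 86 = 1134 / 86
= 13.19

13.19


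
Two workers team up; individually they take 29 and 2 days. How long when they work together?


Rate of A = 1/29 per day
Rate of B = 1/2 per day
Combined rate = 1/29 + 1/2 = 31/58 ≈ 0.5345 per day
Days = 1 / combined rate = 58/31
≈ 1.87 days

1.87 days


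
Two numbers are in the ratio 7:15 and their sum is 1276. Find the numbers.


Let A = 7k, B = 15k.
7k + 15k = 1276
22k = 1276 → k = 1276/22 = 58
A = 7×58 = 406, B = 15×58 = 870
= A = 406, B = 870

A = 406, B = 870


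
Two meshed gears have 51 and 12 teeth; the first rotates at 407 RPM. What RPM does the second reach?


Gear ratio = 51:12 = 17:4
RPM_B = RPM_A × (teeth_A / teeth_B)
= 407 × (51/12)
= 1729.8 RPM

1729.8 RPM


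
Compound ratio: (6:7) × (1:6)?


Compound ratio = (6×1) : (7×6)
= 6:42
GCD = 6
= 1:7

1:7


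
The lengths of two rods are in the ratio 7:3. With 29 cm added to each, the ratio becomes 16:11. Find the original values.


Let A = 7k, B = 3k.
(7k + 29) / (3k + 29) = 16/11
Cross-multiply: 11(7k + 29) = 16(3k + 29)
77k + 319 = 48k + 464
77k - 48k = 464 - 319
29k = 145
k = 145/29 = 5
A = 7×5 = 35, B = 3×5 = 15
= A = 35, B = 15

A = 35, B = 15


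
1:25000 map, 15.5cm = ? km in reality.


Real distance = map distance × scale
= 15.5cm × 25000
= 387500 cm = 3875.0 m
= 3.875 km

3.875 km


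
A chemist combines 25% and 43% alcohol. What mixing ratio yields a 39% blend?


Let x parts of 25% mix with y parts of 43%.
25x + 43y = 39(x + y)
25x + 43y = 39x + 39y
x(25 - 39) = y(39 - 43)
x/y = (43 - 39)/(39 - 25) = 4/14
Simplify: 2:7
= 2:7

2:7


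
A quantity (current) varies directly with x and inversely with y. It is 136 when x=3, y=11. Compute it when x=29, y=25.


z = k·x/y
Solve for k using the known point: k = z·y/x = 136×11/3 = 1496/3 ≈ 498.6667
Now evaluate at x=29, y=25:
z = k × 29 / 25 = (1496 × 29) / (3 × 25) = 43384/75
≈ 578.4533

578.4533


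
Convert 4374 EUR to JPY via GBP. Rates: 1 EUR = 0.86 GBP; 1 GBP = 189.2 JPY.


Step 1: 4374 EUR × 0.86 = 3761.64 GBP
Step 2: 3761.64 GBP × 189.2 = 711702.29 JPY
Implied rate EUR→JPY = 0.86 × 189.2 = 162.7120
= 711702.29 JPY

711702.29 JPY


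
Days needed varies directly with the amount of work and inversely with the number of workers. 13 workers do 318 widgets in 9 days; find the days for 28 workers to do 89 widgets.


Days ∝ work / workers, so d₂ = d₁ × (m₁/m₂) × (w₂/w₁)
Workers factor (inverse): 13/28 ≈ 0.4643
Work factor (direct): 89/318 ≈ 0.2799
d₂ = 9 × 13/28 × 89/318 = (9 × 13 × 89) / (28 × 318) = 10413/8904
≈ 1.17 days

1.17 days


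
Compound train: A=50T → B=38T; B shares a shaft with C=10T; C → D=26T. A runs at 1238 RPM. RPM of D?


Stage 1: RPM_B = RPM_A × t_A/t_B = 1238 × 50/38 = 61900/38 ≈ 1628.95
B and C share a shaft → RPM_C = RPM_B
Stage 2: RPM_D = RPM_C × t_C/t_D = RPM_A × (t_A×t_C)/(t_B×t_D)
Overall ratio = (50×10)/(38×26) = 500/988
RPM_D = 1238 × 500/988 = 619000/988
≈ 626.52 RPM

626.52 RPM


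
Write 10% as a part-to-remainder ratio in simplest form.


10% means 10 parts out of 100; remainder = 90
Part : remainder = 10:90
GCD = 10
= 1:9

1:9


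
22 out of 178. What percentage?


Percentage = (part / whole) × 100
= (22 / 178) × 100
≈ 12.36%

12.36%


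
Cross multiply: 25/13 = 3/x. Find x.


Cross multiply: 25 × x = 13 × 3
25x = 39
x = 39 / 25
= 1.56

1.56


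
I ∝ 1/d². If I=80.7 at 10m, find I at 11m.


I₁d₁² = I₂d₂²
I₂ = I₁ × (d₁/d₂)²
= 80.7 × (10/11)²
= 80.7 × 100/121
= 8070/121
≈ 66.6942

66.6942


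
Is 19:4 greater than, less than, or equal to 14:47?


19/4 = 4.7500
14/47 = 0.2979
4.7500 > 0.2979, so 19:4 is greater
= greater than

greater than


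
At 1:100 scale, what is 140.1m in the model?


Model size = real / scale
= 140.1 / 100
= 1.4010 m

1.4010 m


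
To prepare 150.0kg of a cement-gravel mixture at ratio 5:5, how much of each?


Total parts = 5 + 5 = 10
cement: 150.0 × 5/10 = 75.0kg
gravel: 150.0 × 5/10 = 75.0kg
= 75.0kg and 75.0kg

75.0kg and 75.0kg


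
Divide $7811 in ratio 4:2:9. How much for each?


Total parts = 4 + 2 + 9 = 15
Part 1: 7811 × 4/15 = 2082.93
Part 2: 7811 × 2/15 = 1041.47
Part 3: 7811 × 9/15 = 4686.60
= Part 1: $2082.93, Part 2: $1041.47, Part 3: $4686.60

Part 1: $2082.93, Part 2: $1041.47, Part 3: $4686.60


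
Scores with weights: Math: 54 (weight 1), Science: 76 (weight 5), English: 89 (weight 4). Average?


Numerator = 54×1 + 76×5 + 89×4
= 54 + 380 + 356
= 790
Total weight = 10
Weighted avg = 790/10
= 79.00

79.00


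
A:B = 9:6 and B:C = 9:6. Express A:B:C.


Match B: multiply A:B by 9 → 81:54
Multiply B:C by 6 → 54:36
Combined: 81:54:36
GCD = 9
= 9:6:4

9:6:4


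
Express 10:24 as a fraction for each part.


Total parts = 10 + 24 = 34
First part: 10/34 = 5/17
Second part: 24/34 = 12/17
= 5/17 and 12/17

5/17 and 12/17


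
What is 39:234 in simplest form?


GCD(39, 234) = 39
39/39 : 234/39
= 1:6

1:6


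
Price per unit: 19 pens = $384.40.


Unit rate = total / quantity
= 384.40 / 19
= $20.23 per unit

$20.23 per unit


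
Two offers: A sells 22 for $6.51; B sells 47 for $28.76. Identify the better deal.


Deal A: $6.51/22 = $0.2959/unit
Deal B: $28.76/47 = $0.6119/unit
A is cheaper per unit
= Deal A

Deal A


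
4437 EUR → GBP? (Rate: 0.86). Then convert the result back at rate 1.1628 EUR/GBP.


Amount × rate = 4437 × 0.86 = 3815.82 GBP
Round-trip: 3815.82 × 1.1628 = 4437.04 EUR
= 3815.82 GBP, then 4437.04 EUR

3815.82 GBP, then 4437.04 EUR


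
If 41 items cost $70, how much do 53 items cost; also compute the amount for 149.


Direct proportion: y/x = constant
k = 70/41 ≈ 1.7073
y at x=53: k × 53 = 70 × 53 / 41 = 3710/41 ≈ 90.49
y at x=149: k × 149 = 70 × 149 / 41 = 10430/41 ≈ 254.39
= 90.49 and 254.39

90.49 and 254.39


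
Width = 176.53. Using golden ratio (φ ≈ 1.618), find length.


φ = (1 + √5) / 2 ≈ 1.618
Length = width × φ = 176.53 × 1.618 = 285.62554
≈ 285.63

285.63


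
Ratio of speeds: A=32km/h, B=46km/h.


Ratio = 32:46
GCD = 2
Simplified = 16:23
Time ratio (same distance) = 23:16
Speed ratio = 16:23

16:23


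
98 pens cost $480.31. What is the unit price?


Unit rate = total / quantity
= 480.31 / 98
= $4.90 per unit

$4.90 per unit


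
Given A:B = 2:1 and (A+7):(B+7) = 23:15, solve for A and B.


Let A = 2k, B = 1k.
(2k + 7) / (1k + 7) = 23/15
Cross-multiply: 15(2k + 7) = 23(1k + 7)
30k + 105 = 23k + 161
30k - 23k = 161 - 105
7k = 56
k = 56/7 = 8
A = 2×8 = 16, B = 1×8 = 8
= A = 16, B = 8

A = 16, B = 8


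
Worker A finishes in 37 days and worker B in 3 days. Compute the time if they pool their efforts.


Rate of A = 1/37 per day
Rate of B = 1/3 per day
Combined rate = 1/37 + 1/3 = 40/111 ≈ 0.3604 per day
Days = 1 / combined rate = 111/40
≈ 2.78 days

2.78 days


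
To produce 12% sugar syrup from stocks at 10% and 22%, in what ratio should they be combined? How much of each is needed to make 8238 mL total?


Let x parts of 10% mix with y parts of 22%.
10x + 22y = 12(x + y)
10x + 22y = 12x + 12y
x(10 - 12) = y(12 - 22)
x/y = (22 - 12)/(12 - 10) = 10/2
Simplify: 5:1
Total parts = 6; one part = 8238/6 = 1373.00 mL
10% solution: 5×1373.00 = 6865.00 mL
22% solution: 1×1373.00 = 1373.00 mL
= ratio 5:1; 6865.00 mL and 1373.00 mL

ratio 5:1; 6865.00 mL and 1373.00 mL


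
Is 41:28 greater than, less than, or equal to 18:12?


41/28 = 1.4643
18/12 = 1.5000
1.4643 < 1.5000, so 41:28 is less
= less than

less than


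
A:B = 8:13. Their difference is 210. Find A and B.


Let A = 8k, B = 13k.
13k - 8k = 210
5k = 210 → k = 210/5 = 42
A = 8×42 = 336, B = 13×42 = 546
= A = 336, B = 546

A = 336, B = 546


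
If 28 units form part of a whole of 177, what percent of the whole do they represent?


Percentage = (part / whole) × 100
= (28 / 177) × 100
≈ 15.82%

15.82%


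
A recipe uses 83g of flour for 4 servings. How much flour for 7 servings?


Direct proportion: y/x = constant
k = 83/4 = 20.7500
y₂ = k × 7 = 83 × 7 / 4 = 581/4
= 145.25

145.25


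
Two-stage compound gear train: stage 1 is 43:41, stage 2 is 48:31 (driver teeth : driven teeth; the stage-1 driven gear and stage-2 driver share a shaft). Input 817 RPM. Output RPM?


Stage 1: RPM_B = RPM_A × t_A/t_B = 817 × 43/41 = 35131/41 ≈ 856.85
B and C share a shaft → RPM_C = RPM_B
Stage 2: RPM_D = RPM_C × t_C/t_D = RPM_A × (t_A×t_C)/(t_B×t_D)
Overall ratio = (43×48)/(41×31) = 2064/1271
RPM_D = 817 × 2064/1271 = 1686288/1271
≈ 1326.74 RPM

1326.74 RPM


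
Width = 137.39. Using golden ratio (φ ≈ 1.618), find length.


φ = (1 + √5) / 2 ≈ 1.618
Length = width × φ = 137.39 × 1.618 = 222.29702
≈ 222.30

222.30


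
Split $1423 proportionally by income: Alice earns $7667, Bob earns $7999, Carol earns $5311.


Total income = 7667 + 7999 + 5311 = $20977
Alice: $1423 × 7667/20977 = $520.10
Bob: $1423 × 7999/20977 = $542.62
Carol: $1423 × 5311/20977 = $360.28
= Alice: $520.10, Bob: $542.62, Carol: $360.28

Alice: $520.10, Bob: $542.62, Carol: $360.28


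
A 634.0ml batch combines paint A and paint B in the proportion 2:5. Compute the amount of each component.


Total parts = 2 + 5 = 7
paint A: 634.0 × 2/7 = 181.1ml
paint B: 634.0 × 5/7 = 452.9ml
= 181.1ml and 452.9ml

181.1ml and 452.9ml


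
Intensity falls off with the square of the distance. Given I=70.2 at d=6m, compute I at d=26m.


I₁d₁² = I₂d₂²
I₂ = I₁ × (d₁/d₂)²
= 70.2 × (6/26)²
= 70.2 × 36/676
= 2527.2/676
≈ 3.7385

3.7385


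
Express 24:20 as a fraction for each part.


Total parts = 24 + 20 = 44
First part: 24/44 = 6/11
Second part: 20/44 = 5/11
= 6/11 and 5/11

6/11 and 5/11


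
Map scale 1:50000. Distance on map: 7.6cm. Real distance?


Real distance = map distance × scale
= 7.6cm × 50000
= 380000 cm = 3800.0 m
= 3.800 km

3.800 km


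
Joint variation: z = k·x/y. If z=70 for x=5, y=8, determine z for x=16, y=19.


z = k·x/y
Solve for k using the known point: k = z·y/x = 70×8/5 = 560/5 = 112.0000
Now evaluate at x=16, y=19:
z = k × 16 / 19 = (560 × 16) / (5 × 19) = 8960/95
≈ 94.3158

94.3158


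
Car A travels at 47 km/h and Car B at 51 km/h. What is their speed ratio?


Ratio = 47:51
GCD = 1
Simplified = 47:51
Time ratio (same distance) = 51:47
Speed ratio = 47:51

47:51


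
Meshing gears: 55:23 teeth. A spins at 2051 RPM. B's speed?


Gear ratio = 55:23 = 55:23
RPM_B = RPM_A × (teeth_A / teeth_B)
= 2051 × (55/23)
= 4904.6 RPM

4904.6 RPM


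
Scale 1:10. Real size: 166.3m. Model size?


Model size = real / scale
= 166.3 / 10
= 16.6300 m

16.6300 m


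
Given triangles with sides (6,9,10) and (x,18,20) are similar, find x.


Scale factor = 18/9 = 2
Missing side = 6 × 2
= 12.0

12.0


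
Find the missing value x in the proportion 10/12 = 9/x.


Cross multiply: 10 × x = 12 × 9
10x = 108
x = 108 / 10
= 10.80

10.80


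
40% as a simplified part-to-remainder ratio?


40% means 40 parts out of 100; remainder = 60
Part : remainder = 40:60
GCD = 20
= 2:3

2:3


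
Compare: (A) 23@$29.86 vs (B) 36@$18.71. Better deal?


Deal A: $29.86/23 = $1.2983/unit
Deal B: $18.71/36 = $0.5197/unit
B is cheaper per unit
= Deal B

Deal B


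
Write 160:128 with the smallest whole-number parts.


GCD(160, 128) = 32
160/32 : 128/32
= 5:4

5:4


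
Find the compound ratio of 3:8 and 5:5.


Compound ratio = (3×5) : (8×5)
= 15:40
GCD = 5
= 3:8

3:8


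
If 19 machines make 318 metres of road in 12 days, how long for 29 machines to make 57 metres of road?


Days ∝ work / workers, so d₂ = d₁ × (m₁/m₂) × (w₂/w₁)
Workers factor (inverse): 19/29 ≈ 0.6552
Work factor (direct): 57/318 ≈ 0.1792
d₂ = 12 × 19/29 × 57/318 = (12 × 19 × 57) / (29 × 318) = 12996/9222
≈ 1.41 days

1.41 days


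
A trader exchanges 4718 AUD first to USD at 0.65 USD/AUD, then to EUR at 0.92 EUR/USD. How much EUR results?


Step 1: 4718 AUD × 0.65 = 3066.70 USD
Step 2: 3066.70 USD × 0.92 = 2821.36 EUR
Implied rate AUD→EUR = 0.65 × 0.92 = 0.5980
= 2821.36 EUR

2821.36 EUR


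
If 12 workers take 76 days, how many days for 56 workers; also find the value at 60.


Inverse proportion: x × y = constant
k = 12 × 76 = 912
At x=56: k/56 = 16.29
At x=60: k/60 = 15.20
= 16.29 and 15.20

16.29 and 15.20


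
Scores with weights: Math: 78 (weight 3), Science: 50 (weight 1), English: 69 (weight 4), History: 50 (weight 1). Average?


Numerator = 78×3 + 50×1 + 69×4 + 50×1
= 234 + 50 + 276 + 50
= 610
Total weight = 9
Weighted avg = 610/9
= 67.78

67.78


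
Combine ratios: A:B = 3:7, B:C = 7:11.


Match B: multiply A:B by 7 → 21:49
Multiply B:C by 7 → 49:77
Combined: 21:49:77
GCD = 7
= 3:7:11

3:7:11


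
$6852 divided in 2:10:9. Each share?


Total parts = 2 + 10 + 9 = 21
Part 1: 6852 × 2/21 = 652.57
Part 2: 6852 × 10/21 = 3262.86
Part 3: 6852 × 9/21 = 2936.57
= Part 1: $652.57, Part 2: $3262.86, Part 3: $2936.57

Part 1: $652.57, Part 2: $3262.86, Part 3: $2936.57


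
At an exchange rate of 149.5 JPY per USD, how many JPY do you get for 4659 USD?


Amount × rate = 4659 × 149.5
= 696520.50 JPY

696520.50 JPY


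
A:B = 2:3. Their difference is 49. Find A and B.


Let A = 2k, B = 3k.
3k - 2k = 49
1k = 49 → k = 49/1 = 49
A = 2×49 = 98, B = 3×49 = 147
= A = 98, B = 147

A = 98, B = 147


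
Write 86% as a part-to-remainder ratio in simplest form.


86% means 86 parts out of 100; remainder = 14
Part : remainder = 86:14
GCD = 2
= 43:7

43:7


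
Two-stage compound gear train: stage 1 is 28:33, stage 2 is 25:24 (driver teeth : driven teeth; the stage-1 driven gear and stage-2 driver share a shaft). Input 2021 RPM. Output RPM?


Stage 1: RPM_B = RPM_A × t_A/t_B = 2021 × 28/33 = 56588/33 ≈ 1714.79
B and C share a shaft → RPM_C = RPM_B
Stage 2: RPM_D = RPM_C × t_C/t_D = RPM_A × (t_A×t_C)/(t_B×t_D)
Overall ratio = (28×25)/(33×24) = 700/792
RPM_D = 2021 × 700/792 = 1414700/792
≈ 1786.24 RPM

1786.24 RPM


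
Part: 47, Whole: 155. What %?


Percentage = (part / whole) × 100
= (47 / 155) × 100
≈ 30.32%

30.32%


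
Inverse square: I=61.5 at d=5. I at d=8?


I₁d₁² = I₂d₂²
I₂ = I₁ × (d₁/d₂)²
= 61.5 × (5/8)²
= 61.5 × 25/64
= 1537.5/64
≈ 24.0234

24.0234


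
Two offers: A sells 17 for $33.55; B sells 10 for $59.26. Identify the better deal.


Deal A: $33.55/17 = $1.9735/unit
Deal B: $59.26/10 = $5.9260/unit
A is cheaper per unit
= Deal A

Deal A


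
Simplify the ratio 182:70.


GCD(182, 70) = 14
182/14 : 70/14
= 13:5

13:5


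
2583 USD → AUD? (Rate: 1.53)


Amount × rate = 2583 × 1.53
= 3951.99 AUD

3951.99 AUD


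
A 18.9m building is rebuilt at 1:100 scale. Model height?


Model size = real / scale
= 18.9 / 100
= 0.1890 m

0.1890 m


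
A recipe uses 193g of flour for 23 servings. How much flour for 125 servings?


Direct proportion: y/x = constant
k = 193/23 ≈ 8.3913
y₂ = k × 125 = 193 × 125 / 23 = 24125/23
≈ 1048.91

1048.91


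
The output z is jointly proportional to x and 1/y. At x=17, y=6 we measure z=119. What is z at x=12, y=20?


z = k·x/y
Solve for k using the known point: k = z·y/x = 119×6/17 = 714/17 = 42.0000
Now evaluate at x=12, y=20:
z = k × 12 / 20 = (714 × 12) / (17 × 20) = 8568/340
= 25.2000

25.2000


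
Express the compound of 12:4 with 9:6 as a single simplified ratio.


Compound ratio = (12×9) : (4×6)
= 108:24
GCD = 12
= 9:2

9:2


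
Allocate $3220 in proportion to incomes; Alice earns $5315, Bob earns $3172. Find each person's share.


Total income = 5315 + 3172 = $8487
Alice: $3220 × 5315/8487 = $2016.53
Bob: $3220 × 3172/8487 = $1203.47
= Alice: $2016.53, Bob: $1203.47

Alice: $2016.53, Bob: $1203.47


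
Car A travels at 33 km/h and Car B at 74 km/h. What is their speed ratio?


Ratio = 33:74
GCD = 1
Simplified = 33:74
Time ratio (same distance) = 74:33
Speed ratio = 33:74

33:74


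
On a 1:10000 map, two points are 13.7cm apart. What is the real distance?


Real distance = map distance × scale
= 13.7cm × 10000
= 137000 cm = 1370.0 m
= 1.370 km

1.370 km


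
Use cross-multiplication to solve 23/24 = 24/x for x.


Cross multiply: 23 × x = 24 × 24
23x = 576
x = 576 / 23
= 25.04

25.04


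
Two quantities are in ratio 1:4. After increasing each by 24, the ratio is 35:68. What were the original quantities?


Let A = 1k, B = 4k.
(1k + 24) / (4k + 24) = 35/68
Cross-multiply: 68(1k + 24) = 35(4k + 24)
68k + 1632 = 140k + 840
68k - 140k = 840 - 1632
-72k = -792
k = -792/-72 = 11
A = 1×11 = 11, B = 4×11 = 44
= A = 11, B = 44

A = 11, B = 44


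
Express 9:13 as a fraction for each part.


Total parts = 9 + 13 = 22
First part: 9/22 = 9/22
Second part: 13/22 = 13/22
= 9/22 and 13/22

9/22 and 13/22


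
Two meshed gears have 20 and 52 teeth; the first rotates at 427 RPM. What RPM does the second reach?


Gear ratio = 20:52 = 5:13
RPM_B = RPM_A × (teeth_A / teeth_B)
= 427 × (20/52)
= 164.2 RPM

164.2 RPM


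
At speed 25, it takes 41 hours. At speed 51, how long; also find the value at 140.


Inverse proportion: x × y = constant
k = 25 × 41 = 1025
At x=51: k/51 = 20.10
At x=140: k/140 = 7.32
= 20.10 and 7.32

20.10 and 7.32


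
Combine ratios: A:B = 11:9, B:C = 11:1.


Match B: multiply A:B by 11 → 121:99
Multiply B:C by 9 → 99:9
Combined: 121:99:9
GCD = 1
= 121:99:9

121:99:9


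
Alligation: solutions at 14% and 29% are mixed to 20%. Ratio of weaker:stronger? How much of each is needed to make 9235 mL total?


Let x parts of 14% mix with y parts of 29%.
14x + 29y = 20(x + y)
14x + 29y = 20x + 20y
x(14 - 20) = y(20 - 29)
x/y = (29 - 20)/(20 - 14) = 9/6
Simplify: 3:2
Total parts = 5; one part = 9235/5 = 1847.00 mL
14% solution: 3×1847.00 = 5541.00 mL
29% solution: 2×1847.00 = 3694.00 mL
= ratio 3:2; 5541.00 mL and 3694.00 mL

ratio 3:2; 5541.00 mL and 3694.00 mL


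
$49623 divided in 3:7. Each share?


Total parts = 3 + 7 = 10
Part 1: 49623 × 3/10 = 14886.90
Part 2: 49623 × 7/10 = 34736.10
= Part 1: $14886.90, Part 2: $34736.10

Part 1: $14886.90, Part 2: $34736.10


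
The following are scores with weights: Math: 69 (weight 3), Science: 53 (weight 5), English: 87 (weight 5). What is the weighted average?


Numerator = 69×3 + 53×5 + 87×5
= 207 + 265 + 435
= 907
Total weight = 13
Weighted avg = 907/13
= 69.77

69.77
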